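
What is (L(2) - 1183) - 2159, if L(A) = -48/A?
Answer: -3366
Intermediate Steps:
(L(2) - 1183) - 2159 = (-48/2 - 1183) - 2159 = (-48*½ - 1183) - 2159 = (-24 - 1183) - 2159 = -1207 - 2159 = -3366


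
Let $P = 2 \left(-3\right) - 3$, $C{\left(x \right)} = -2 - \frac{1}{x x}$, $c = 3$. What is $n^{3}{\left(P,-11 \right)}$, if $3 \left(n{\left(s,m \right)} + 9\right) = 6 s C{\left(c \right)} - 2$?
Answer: $\frac{614125}{27} \approx 22745.0$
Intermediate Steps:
$C{\left(x \right)} = -2 - \frac{1}{x^{2}}$
$P = -9$ ($P = -6 - 3 = -9$)
$n{\left(s,m \right)} = - \frac{29}{3} - \frac{38 s}{9}$ ($n{\left(s,m \right)} = -9 + \frac{6 s \left(-2 - \frac{1}{9}\right) - 2}{3} = -9 + \frac{6 s \left(- \frac{19}{9}\right) - 2}{3} = -9 + \frac{- \frac{38 s}{3} - 2}{3} = -9 + \frac{-2 - \frac{38 s}{3}}{3} = -9 - \left(\frac{2}{3} + \frac{38 s}{9}\right) = - \frac{29}{3} - \frac{38 s}{9}$)
$n^{3}{\left(P,-11 \right)} = \left(- \frac{29}{3} - -38\right)^{3} = \left(- \frac{29}{3} + 38\right)^{3} = \left(\frac{85}{3}\right)^{3} = \frac{614125}{27}$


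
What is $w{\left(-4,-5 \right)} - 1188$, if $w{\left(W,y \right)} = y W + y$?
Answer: $-1173$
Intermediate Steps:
$w{\left(W,y \right)} = y + W y$ ($w{\left(W,y \right)} = W y + y = y + W y$)
$w{\left(-4,-5 \right)} - 1188 = - 5 \left(1 - 4\right) - 1188 = \left(-5\right) \left(-3\right) - 1188 = 15 - 1188 = -1173$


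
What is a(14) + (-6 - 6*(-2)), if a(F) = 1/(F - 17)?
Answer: 17/3 ≈ 5.6667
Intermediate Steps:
a(F) = 1/(-17 + F)
a(14) + (-6 - 6*(-2)) = 1/(-17 + 14) + (-6 - 6*(-2)) = 1/(-3) + (-6 + 12) = -1/3 + 6 = 17/3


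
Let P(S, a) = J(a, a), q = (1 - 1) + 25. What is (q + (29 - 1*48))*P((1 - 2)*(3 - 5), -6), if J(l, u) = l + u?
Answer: -72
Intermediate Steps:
q = 25 (q = 0 + 25 = 25)
P(S, a) = 2*a (P(S, a) = a + a = 2*a)
(q + (29 - 1*48))*P((1 - 2)*(3 - 5), -6) = (25 + (29 - 1*48))*(2*(-6)) = (25 + (29 - 48))*(-12) = (25 - 19)*(-12) = 6*(-12) = -72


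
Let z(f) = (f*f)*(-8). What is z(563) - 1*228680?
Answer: -2764432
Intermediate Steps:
z(f) = -8*f² (z(f) = f²*(-8) = -8*f²)
z(563) - 1*228680 = -8*563² - 1*228680 = -8*316969 - 228680 = -2535752 - 228680 = -2764432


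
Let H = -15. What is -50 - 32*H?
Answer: 430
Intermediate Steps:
-50 - 32*H = -50 - 32*(-15) = -50 + 480 = 430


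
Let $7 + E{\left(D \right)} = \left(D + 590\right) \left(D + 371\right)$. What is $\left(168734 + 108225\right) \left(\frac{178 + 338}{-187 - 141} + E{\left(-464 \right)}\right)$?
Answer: $- \frac{266317958261}{82} \approx -3.2478 \cdot 10^{9}$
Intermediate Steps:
$E{\left(D \right)} = -7 + \left(371 + D\right) \left(590 + D\right)$ ($E{\left(D \right)} = -7 + \left(D + 590\right) \left(D + 371\right) = -7 + \left(590 + D\right) \left(371 + D\right) = -7 + \left(371 + D\right) \left(590 + D\right)$)
$\left(168734 + 108225\right) \left(\frac{178 + 338}{-187 - 141} + E{\left(-464 \right)}\right) = \left(168734 + 108225\right) \left(\frac{178 + 338}{-187 - 141} + \left(218883 + \left(-464\right)^{2} + 961 \left(-464\right)\right)\right) = 276959 \left(\frac{516}{-328} + \left(218883 + 215296 - 445904\right)\right) = 276959 \left(516 \left(- \frac{1}{328}\right) - 11725\right) = 276959 \left(- \frac{129}{82} - 11725\right) = 276959 \left(- \frac{961579}{82}\right) = - \frac{266317958261}{82}$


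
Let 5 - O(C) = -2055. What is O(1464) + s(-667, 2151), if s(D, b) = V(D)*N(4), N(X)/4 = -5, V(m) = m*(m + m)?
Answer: -17793500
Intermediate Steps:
V(m) = 2*m**2 (V(m) = m*(2*m) = 2*m**2)
O(C) = 2060 (O(C) = 5 - 1*(-2055) = 5 + 2055 = 2060)
N(X) = -20 (N(X) = 4*(-5) = -20)
s(D, b) = -40*D**2 (s(D, b) = (2*D**2)*(-20) = -40*D**2)
O(1464) + s(-667, 2151) = 2060 - 40*(-667)**2 = 2060 - 40*444889 = 2060 - 17795560 = -17793500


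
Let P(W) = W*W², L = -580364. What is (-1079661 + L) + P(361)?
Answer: 45385856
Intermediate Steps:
P(W) = W³
(-1079661 + L) + P(361) = (-1079661 - 580364) + 361³ = -1660025 + 47045881 = 45385856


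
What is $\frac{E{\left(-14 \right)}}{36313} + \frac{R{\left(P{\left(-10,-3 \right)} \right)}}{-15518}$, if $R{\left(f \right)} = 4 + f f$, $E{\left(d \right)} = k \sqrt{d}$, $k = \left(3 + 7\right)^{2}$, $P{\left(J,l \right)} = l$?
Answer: $- \frac{13}{15518} + \frac{100 i \sqrt{14}}{36313} \approx -0.00083774 + 0.010304 i$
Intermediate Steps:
$k = 100$ ($k = 10^{2} = 100$)
$E{\left(d \right)} = 100 \sqrt{d}$
$R{\left(f \right)} = 4 + f^{2}$
$\frac{E{\left(-14 \right)}}{36313} + \frac{R{\left(P{\left(-10,-3 \right)} \right)}}{-15518} = \frac{100 \sqrt{-14}}{36313} + \frac{4 + \left(-3\right)^{2}}{-15518} = 100 i \sqrt{14} \cdot \frac{1}{36313} + \left(4 + 9\right) \left(- \frac{1}{15518}\right) = 100 i \sqrt{14} \cdot \frac{1}{36313} + 13 \left(- \frac{1}{15518}\right) = \frac{100 i \sqrt{14}}{36313} - \frac{13}{15518} = - \frac{13}{15518} + \frac{100 i \sqrt{14}}{36313}$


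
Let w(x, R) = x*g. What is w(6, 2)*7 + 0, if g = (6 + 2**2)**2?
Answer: 4200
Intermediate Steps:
g = 100 (g = (6 + 4)**2 = 10**2 = 100)
w(x, R) = 100*x (w(x, R) = x*100 = 100*x)
w(6, 2)*7 + 0 = (100*6)*7 + 0 = 600*7 + 0 = 4200 + 0 = 4200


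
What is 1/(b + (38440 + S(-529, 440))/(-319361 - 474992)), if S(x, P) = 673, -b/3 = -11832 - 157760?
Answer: 794353/404147702815 ≈ 1.9655e-6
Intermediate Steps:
b = 508776 (b = -3*(-11832 - 157760) = -3*(-169592) = 508776)
1/(b + (38440 + S(-529, 440))/(-319361 - 474992)) = 1/(508776 + (38440 + 673)/(-319361 - 474992)) = 1/(508776 + 39113/(-794353)) = 1/(508776 + 39113*(-1/794353)) = 1/(508776 - 39113/794353) = 1/(404147702815/794353) = 794353/404147702815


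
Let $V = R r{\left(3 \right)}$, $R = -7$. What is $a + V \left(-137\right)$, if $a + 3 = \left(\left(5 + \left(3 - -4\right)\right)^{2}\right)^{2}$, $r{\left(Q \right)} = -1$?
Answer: $19774$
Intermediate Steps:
$a = 20733$ ($a = -3 + \left(\left(5 + \left(3 - -4\right)\right)^{2}\right)^{2} = -3 + \left(\left(5 + \left(3 + 4\right)\right)^{2}\right)^{2} = -3 + \left(\left(5 + 7\right)^{2}\right)^{2} = -3 + \left(12^{2}\right)^{2} = -3 + 144^{2} = -3 + 20736 = 20733$)
$V = 7$ ($V = \left(-7\right) \left(-1\right) = 7$)
$a + V \left(-137\right) = 20733 + 7 \left(-137\right) = 20733 - 959 = 19774$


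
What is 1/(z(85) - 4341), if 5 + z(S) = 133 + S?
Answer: -1/4128 ≈ -0.00024225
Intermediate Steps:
z(S) = 128 + S (z(S) = -5 + (133 + S) = 128 + S)
1/(z(85) - 4341) = 1/((128 + 85) - 4341) = 1/(213 - 4341) = 1/(-4128) = -1/4128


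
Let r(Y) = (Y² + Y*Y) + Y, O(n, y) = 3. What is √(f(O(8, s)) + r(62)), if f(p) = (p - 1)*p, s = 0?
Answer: 2*√1939 ≈ 88.068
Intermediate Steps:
f(p) = p*(-1 + p) (f(p) = (-1 + p)*p = p*(-1 + p))
r(Y) = Y + 2*Y² (r(Y) = (Y² + Y²) + Y = 2*Y² + Y = Y + 2*Y²)
√(f(O(8, s)) + r(62)) = √(3*(-1 + 3) + 62*(1 + 2*62)) = √(3*2 + 62*(1 + 124)) = √(6 + 62*125) = √(6 + 7750) = √7756 = 2*√1939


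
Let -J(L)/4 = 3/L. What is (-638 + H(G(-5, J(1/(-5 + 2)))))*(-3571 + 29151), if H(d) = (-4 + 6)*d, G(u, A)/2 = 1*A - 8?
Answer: -13455080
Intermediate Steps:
J(L) = -12/L
G(u, A) = -16 + 2*A (G(u, A) = 2*(1*A - 8) = 2*(A - 8) = 2*(-8 + A) = -16 + 2*A)
H(d) = 2*d
(-638 + H(G(-5, J(1/(-5 + 2)))))*(-3571 + 29151) = (-638 + 2*(-16 + 2*(-12/(1/(-5 + 2)))))*(-3571 + 29151) = (-638 + 2*(-16 + 2*(-12/(1/(-3)))))*25580 = (-638 + 2*(-16 + 2*(-12/(-1/3))))*25580 = (-638 + 2*(-16 + 2*(-12*(-3))))*25580 = (-638 + 2*(-16 + 2*36))*25580 = (-638 + 2*(-16 + 72))*25580 = (-638 + 2*56)*25580 = (-638 + 112)*25580 = -526*25580 = -13455080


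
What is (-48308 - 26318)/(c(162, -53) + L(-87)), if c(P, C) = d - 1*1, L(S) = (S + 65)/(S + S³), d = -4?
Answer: 12286984335/823232 ≈ 14925.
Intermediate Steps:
L(S) = (65 + S)/(S + S³)
c(P, C) = -5 (c(P, C) = -4 - 1*1 = -4 - 1 = -5)
(-48308 - 26318)/(c(162, -53) + L(-87)) = (-48308 - 26318)/(-5 + (65 - 87)/(-87 + (-87)³)) = -74626/(-5 - 22/(-87 - 658503)) = -74626/(-5 - 22/(-658590)) = -74626/(-5 - 1/658590*(-22)) = -74626/(-5 + 11/329295) = -74626/(-1646464/329295) = -74626*(-329295/1646464) = 12286984335/823232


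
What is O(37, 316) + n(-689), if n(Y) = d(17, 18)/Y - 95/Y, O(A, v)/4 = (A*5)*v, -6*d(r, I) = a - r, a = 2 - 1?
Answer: 483347557/2067 ≈ 2.3384e+5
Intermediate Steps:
a = 1
d(r, I) = -1/6 + r/6 (d(r, I) = -(1 - r)/6 = -1/6 + r/6)
O(A, v) = 20*A*v (O(A, v) = 4*((A*5)*v) = 4*((5*A)*v) = 4*(5*A*v) = 20*A*v)
n(Y) = -277/(3*Y) (n(Y) = (-1/6 + (1/6)*17)/Y - 95/Y = (-1/6 + 17/6)/Y - 95/Y = 8/(3*Y) - 95/Y = -277/(3*Y))
O(37, 316) + n(-689) = 20*37*316 - 277/3/(-689) = 233840 - 277/3*(-1/689) = 233840 + 277/2067 = 483347557/2067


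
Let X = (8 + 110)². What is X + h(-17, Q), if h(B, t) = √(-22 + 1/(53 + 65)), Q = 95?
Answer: 13924 + I*√306210/118 ≈ 13924.0 + 4.6895*I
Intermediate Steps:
h(B, t) = I*√306210/118 (h(B, t) = √(-22 + 1/118) = √(-2595/118) = I*√306210/118)
X = 13924 (X = 118² = 13924)
X + h(-17, Q) = 13924 + I*√306210/118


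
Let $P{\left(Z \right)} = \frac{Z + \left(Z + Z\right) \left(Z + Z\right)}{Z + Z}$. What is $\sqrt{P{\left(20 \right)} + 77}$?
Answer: $\frac{\sqrt{470}}{2} \approx 10.84$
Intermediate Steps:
$P{\left(Z \right)} = \frac{Z + 4 Z^{2}}{2 Z}$ ($P{\left(Z \right)} = \frac{Z + 2 Z 2 Z}{2 Z} = \left(Z + 4 Z^{2}\right) \frac{1}{2 Z} = \frac{Z + 4 Z^{2}}{2 Z}$)
$\sqrt{P{\left(20 \right)} + 77} = \sqrt{\left(\frac{1}{2} + 2 \cdot 20\right) + 77} = \sqrt{\left(\frac{1}{2} + 40\right) + 77} = \sqrt{\frac{81}{2} + 77} = \sqrt{\frac{235}{2}} = \frac{\sqrt{470}}{2}$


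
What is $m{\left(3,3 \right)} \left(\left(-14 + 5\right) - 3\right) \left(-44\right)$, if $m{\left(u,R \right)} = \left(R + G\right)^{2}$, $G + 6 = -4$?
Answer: $25872$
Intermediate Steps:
$G = -10$ ($G = -6 - 4 = -10$)
$m{\left(u,R \right)} = \left(-10 + R\right)^{2}$ ($m{\left(u,R \right)} = \left(R - 10\right)^{2} = \left(-10 + R\right)^{2}$)
$m{\left(3,3 \right)} \left(\left(-14 + 5\right) - 3\right) \left(-44\right) = \left(-10 + 3\right)^{2} \left(\left(-14 + 5\right) - 3\right) \left(-44\right) = \left(-7\right)^{2} \left(-9 - 3\right) \left(-44\right) = 49 \left(-12\right) \left(-44\right) = \left(-588\right) \left(-44\right) = 25872$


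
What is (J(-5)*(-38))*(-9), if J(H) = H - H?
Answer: 0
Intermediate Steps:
J(H) = 0
(J(-5)*(-38))*(-9) = (0*(-38))*(-9) = 0*(-9) = 0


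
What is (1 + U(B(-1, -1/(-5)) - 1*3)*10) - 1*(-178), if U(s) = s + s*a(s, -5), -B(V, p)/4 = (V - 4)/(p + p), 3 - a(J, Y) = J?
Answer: -20031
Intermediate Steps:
a(J, Y) = 3 - J
B(V, p) = -2*(-4 + V)/p (B(V, p) = -4*(V - 4)/(p + p) = -4*(-4 + V)/(2*p) = -4*(-4 + V)*1/(2*p) = -2*(-4 + V)/p)
U(s) = s + s*(3 - s)
(1 + U(B(-1, -1/(-5)) - 1*3)*10) - 1*(-178) = (1 + ((2*(4 - 1*(-1))/((-1/(-5))) - 1*3)*(4 - (2*(4 - 1*(-1))/((-1/(-5))) - 1*3)))*10) - 1*(-178) = (1 + ((2*(4 + 1)/((-1*(-1/5))) - 3)*(4 - (2*(4 + 1)/((-1*(-1/5))) - 3)))*10) + 178 = (1 + ((2*5/(1/5) - 3)*(4 - (2*5/(1/5) - 3)))*10) + 178 = (1 + ((2*5*5 - 3)*(4 - (2*5*5 - 3)))*10) + 178 = (1 + ((50 - 3)*(4 - (50 - 3)))*10) + 178 = (1 + (47*(4 - 1*47))*10) + 178 = (1 + (47*(4 - 47))*10) + 178 = (1 + (47*(-43))*10) + 178 = (1 - 2021*10) + 178 = (1 - 20210) + 178 = -20209 + 178 = -20031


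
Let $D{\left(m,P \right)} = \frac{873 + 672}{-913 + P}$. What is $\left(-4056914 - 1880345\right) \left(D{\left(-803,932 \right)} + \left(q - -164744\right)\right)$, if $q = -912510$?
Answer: $\frac{84344754789331}{19} \approx 4.4392 \cdot 10^{12}$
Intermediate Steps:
$D{\left(m,P \right)} = \frac{1545}{-913 + P}$
$\left(-4056914 - 1880345\right) \left(D{\left(-803,932 \right)} + \left(q - -164744\right)\right) = \left(-4056914 - 1880345\right) \left(\frac{1545}{-913 + 932} - 747766\right) = - 5937259 \left(\frac{1545}{19} + \left(-912510 + 164744\right)\right) = - 5937259 \left(1545 \cdot \frac{1}{19} - 747766\right) = - 5937259 \left(\frac{1545}{19} - 747766\right) = \left(-5937259\right) \left(- \frac{14206009}{19}\right) = \frac{84344754789331}{19}$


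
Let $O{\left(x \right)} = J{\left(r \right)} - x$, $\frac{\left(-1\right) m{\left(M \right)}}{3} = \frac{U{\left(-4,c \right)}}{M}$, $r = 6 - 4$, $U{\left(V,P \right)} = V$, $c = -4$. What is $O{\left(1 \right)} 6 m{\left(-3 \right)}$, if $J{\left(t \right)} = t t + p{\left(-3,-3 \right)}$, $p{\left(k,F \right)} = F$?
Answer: $0$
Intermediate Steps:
$r = 2$ ($r = 6 - 4 = 2$)
$m{\left(M \right)} = \frac{12}{M}$ ($m{\left(M \right)} = - 3 \left(- \frac{4}{M}\right) = \frac{12}{M}$)
$J{\left(t \right)} = -3 + t^{2}$ ($J{\left(t \right)} = t t - 3 = t^{2} - 3 = -3 + t^{2}$)
$O{\left(x \right)} = 1 - x$ ($O{\left(x \right)} = \left(-3 + 2^{2}\right) - x = \left(-3 + 4\right) - x = 1 - x$)
$O{\left(1 \right)} 6 m{\left(-3 \right)} = \left(1 - 1\right) 6 \frac{12}{-3} = \left(1 - 1\right) 6 \cdot 12 \left(- \frac{1}{3}\right) = 0 \cdot 6 \left(-4\right) = 0 \left(-24\right) = 0$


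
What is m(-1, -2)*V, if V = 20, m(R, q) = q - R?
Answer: -20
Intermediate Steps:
m(-1, -2)*V = (-2 - 1*(-1))*20 = (-2 + 1)*20 = -1*20 = -20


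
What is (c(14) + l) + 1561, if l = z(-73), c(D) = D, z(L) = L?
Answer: 1502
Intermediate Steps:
l = -73
(c(14) + l) + 1561 = (14 - 73) + 1561 = -59 + 1561 = 1502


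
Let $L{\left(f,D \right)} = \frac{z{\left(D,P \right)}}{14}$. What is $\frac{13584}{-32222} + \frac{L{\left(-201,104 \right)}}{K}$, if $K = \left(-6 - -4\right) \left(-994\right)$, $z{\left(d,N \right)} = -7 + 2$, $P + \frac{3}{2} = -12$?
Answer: $- \frac{189115499}{448401352} \approx -0.42175$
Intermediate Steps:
$P = - \frac{27}{2}$ ($P = - \frac{3}{2} - 12 = - \frac{27}{2} \approx -13.5$)
$z{\left(d,N \right)} = -5$
$L{\left(f,D \right)} = - \frac{5}{14}$
$K = 1988$ ($K = \left(-6 + 4\right) \left(-994\right) = \left(-2\right) \left(-994\right) = 1988$)
$\frac{13584}{-32222} + \frac{L{\left(-201,104 \right)}}{K} = \frac{13584}{-32222} - \frac{5}{14 \cdot 1988} = 13584 \left(- \frac{1}{32222}\right) - \frac{5}{27832} = - \frac{6792}{16111} - \frac{5}{27832} = - \frac{189115499}{448401352}$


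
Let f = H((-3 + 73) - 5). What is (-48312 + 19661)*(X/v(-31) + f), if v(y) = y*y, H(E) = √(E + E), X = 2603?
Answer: -74578553/961 - 28651*√130 ≈ -4.0428e+5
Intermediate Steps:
H(E) = √2*√E (H(E) = √(2*E) = √2*√E)
v(y) = y²
f = √130 (f = √2*√((-3 + 73) - 5) = √2*√(70 - 5) = √2*√65 = √130 ≈ 11.402)
(-48312 + 19661)*(X/v(-31) + f) = (-48312 + 19661)*(2603/((-31)²) + √130) = -28651*(2603/961 + √130) = -74578553/961 - 28651*√130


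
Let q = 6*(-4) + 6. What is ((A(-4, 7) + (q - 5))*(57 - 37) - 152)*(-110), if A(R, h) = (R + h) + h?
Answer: 45320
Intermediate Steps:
A(R, h) = R + 2*h
q = -18 (q = -24 + 6 = -18)
((A(-4, 7) + (q - 5))*(57 - 37) - 152)*(-110) = (((-4 + 2*7) + (-18 - 5))*(57 - 37) - 152)*(-110) = (((-4 + 14) - 23)*20 - 152)*(-110) = ((10 - 23)*20 - 152)*(-110) = (-13*20 - 152)*(-110) = (-260 - 152)*(-110) = -412*(-110) = 45320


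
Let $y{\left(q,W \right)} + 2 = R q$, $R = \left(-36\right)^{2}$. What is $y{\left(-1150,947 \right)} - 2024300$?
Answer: $-3514702$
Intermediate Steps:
$R = 1296$
$y{\left(q,W \right)} = -2 + 1296 q$
$y{\left(-1150,947 \right)} - 2024300 = \left(-2 + 1296 \left(-1150\right)\right) - 2024300 = \left(-2 - 1490400\right) - 2024300 = -1490402 - 2024300 = -3514702$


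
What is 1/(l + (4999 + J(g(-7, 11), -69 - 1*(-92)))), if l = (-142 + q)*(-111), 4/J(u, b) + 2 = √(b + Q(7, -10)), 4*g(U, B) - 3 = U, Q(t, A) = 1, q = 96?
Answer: 50527/510595541 - 2*√6/510595541 ≈ 9.8947e-5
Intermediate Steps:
g(U, B) = ¾ + U/4
J(u, b) = 4/(-2 + √(1 + b)) (J(u, b) = 4/(-2 + √(b + 1)) = 4/(-2 + √(1 + b)))
l = 5106 (l = (-142 + 96)*(-111) = -46*(-111) = 5106)
1/(l + (4999 + J(g(-7, 11), -69 - 1*(-92)))) = 1/(5106 + (4999 + 4/(-2 + √(1 + (-69 - 1*(-92)))))) = 1/(5106 + (4999 + 4/(-2 + √(1 + (-69 + 92))))) = 1/(5106 + (4999 + 4/(-2 + √(1 + 23)))) = 1/(5106 + (4999 + 4/(-2 + √24))) = 1/(5106 + (4999 + 4/(-2 + 2*√6))) = 1/(10105 + 4/(-2 + 2*√6))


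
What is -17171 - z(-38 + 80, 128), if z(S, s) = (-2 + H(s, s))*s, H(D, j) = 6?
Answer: -17683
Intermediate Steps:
z(S, s) = 4*s (z(S, s) = (-2 + 6)*s = 4*s)
-17171 - z(-38 + 80, 128) = -17171 - 4*128 = -17171 - 1*512 = -17171 - 512 = -17683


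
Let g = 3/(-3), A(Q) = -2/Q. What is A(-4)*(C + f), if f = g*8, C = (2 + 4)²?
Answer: 14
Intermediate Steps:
C = 36 (C = 6² = 36)
g = -1 (g = 3*(-⅓) = -1)
f = -8 (f = -1*8 = -8)
A(-4)*(C + f) = (-2/(-4))*(36 - 8) = -2*(-¼)*28 = (½)*28 = 14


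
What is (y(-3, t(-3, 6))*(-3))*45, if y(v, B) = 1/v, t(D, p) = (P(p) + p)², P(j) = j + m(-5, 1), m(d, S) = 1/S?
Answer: 45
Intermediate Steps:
m(d, S) = 1/S
P(j) = 1 + j (P(j) = j + 1/1 = j + 1 = 1 + j)
t(D, p) = (1 + 2*p)² (t(D, p) = ((1 + p) + p)² = (1 + 2*p)²)
(y(-3, t(-3, 6))*(-3))*45 = (-3/(-3))*45 = -⅓*(-3)*45 = 1*45 = 45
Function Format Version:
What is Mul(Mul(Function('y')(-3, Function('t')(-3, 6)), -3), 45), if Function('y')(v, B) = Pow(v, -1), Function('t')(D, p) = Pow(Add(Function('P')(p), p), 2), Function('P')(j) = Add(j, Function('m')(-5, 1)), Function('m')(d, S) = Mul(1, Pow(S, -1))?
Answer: 45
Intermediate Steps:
Function('m')(d, S) = Pow(S, -1)
Function('P')(j) = Add(1, j) (Function('P')(j) = Add(j, Pow(1, -1)) = Add(j, 1) = Add(1, j))
Function('t')(D, p) = Pow(Add(1, Mul(2, p)), 2) (Function('t')(D, p) = Pow(Add(Add(1, p), p), 2) = Pow(Add(1, Mul(2, p)), 2))
Mul(Mul(Function('y')(-3, Function('t')(-3, 6)), -3), 45) = Mul(Mul(Pow(-3, -1), -3), 45) = Mul(Mul(Rational(-1, 3), -3), 45) = Mul(1, 45) = 45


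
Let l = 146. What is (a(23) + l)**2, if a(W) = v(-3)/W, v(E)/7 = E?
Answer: 11135569/529 ≈ 21050.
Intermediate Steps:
v(E) = 7*E
a(W) = -21/W (a(W) = (7*(-3))/W = -21/W)
(a(23) + l)**2 = (-21/23 + 146)**2 = (3337/23)**2 = 11135569/529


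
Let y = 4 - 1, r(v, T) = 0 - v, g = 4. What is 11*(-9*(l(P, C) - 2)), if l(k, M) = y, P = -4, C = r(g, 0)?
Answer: -99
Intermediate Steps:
r(v, T) = -v
C = -4 (C = -1*4 = -4)
y = 3
l(k, M) = 3
11*(-9*(l(P, C) - 2)) = 11*(-9*(3 - 2)) = 11*(-9*1) = 11*(-9) = -99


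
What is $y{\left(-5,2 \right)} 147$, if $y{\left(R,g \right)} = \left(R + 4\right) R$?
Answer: $735$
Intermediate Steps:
$y{\left(R,g \right)} = R \left(4 + R\right)$ ($y{\left(R,g \right)} = \left(4 + R\right) R = R \left(4 + R\right)$)
$y{\left(-5,2 \right)} 147 = - 5 \left(4 - 5\right) 147 = \left(-5\right) \left(-1\right) 147 = 5 \cdot 147 = 735$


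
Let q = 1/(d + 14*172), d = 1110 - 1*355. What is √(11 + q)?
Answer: 3*√12228158/3163 ≈ 3.3167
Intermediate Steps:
d = 755 (d = 1110 - 355 = 755)
q = 1/3163 (q = 1/(755 + 14*172) = 1/(755 + 2408) = 1/3163 ≈ 0.00031616)
√(11 + q) = √(11 + 1/3163) = √(34794/3163) = 3*√12228158/3163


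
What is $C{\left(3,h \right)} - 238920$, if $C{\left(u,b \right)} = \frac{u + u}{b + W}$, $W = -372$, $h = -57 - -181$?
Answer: $- \frac{29626083}{124} \approx -2.3892 \cdot 10^{5}$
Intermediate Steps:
$h = 124$ ($h = -57 + 181 = 124$)
$C{\left(u,b \right)} = \frac{2 u}{-372 + b}$ ($C{\left(u,b \right)} = \frac{u + u}{b - 372} = \frac{2 u}{-372 + b}$)
$C{\left(3,h \right)} - 238920 = 2 \cdot 3 \frac{1}{-372 + 124} - 238920 = 2 \cdot 3 \frac{1}{-248} - 238920 = 2 \cdot 3 \left(- \frac{1}{248}\right) - 238920 = - \frac{3}{124} - 238920 = - \frac{29626083}{124}$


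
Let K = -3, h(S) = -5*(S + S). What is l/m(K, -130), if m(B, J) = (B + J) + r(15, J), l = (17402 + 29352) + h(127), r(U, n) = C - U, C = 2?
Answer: -22742/73 ≈ -311.53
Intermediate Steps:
h(S) = -10*S
r(U, n) = 2 - U
l = 45484 (l = (17402 + 29352) - 10*127 = 46754 - 1270 = 45484)
m(B, J) = -13 + B + J (m(B, J) = (B + J) + (2 - 1*15) = (B + J) + (2 - 15) = (B + J) - 13 = -13 + B + J)
l/m(K, -130) = 45484/(-13 - 3 - 130) = 45484/(-146) = 45484*(-1/146) = -22742/73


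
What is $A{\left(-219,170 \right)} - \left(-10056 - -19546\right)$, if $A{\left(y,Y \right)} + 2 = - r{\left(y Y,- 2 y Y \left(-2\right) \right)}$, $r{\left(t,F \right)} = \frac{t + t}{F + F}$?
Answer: $- \frac{37969}{4} \approx -9492.3$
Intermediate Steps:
$r{\left(t,F \right)} = \frac{t}{F}$ ($r{\left(t,F \right)} = \frac{2 t}{2 F} = 2 t \frac{1}{2 F} = \frac{t}{F}$)
$A{\left(y,Y \right)} = - \frac{9}{4}$ ($A{\left(y,Y \right)} = -2 - \frac{y Y}{- 2 y Y \left(-2\right)} = -2 - \frac{Y y}{- 2 Y y \left(-2\right)} = -2 - \frac{Y y}{4 Y y} = -2 - Y y \frac{1}{4 Y y} = -2 - \frac{1}{4} = - \frac{9}{4}$)
$A{\left(-219,170 \right)} - \left(-10056 - -19546\right) = - \frac{9}{4} - \left(-10056 - -19546\right) = - \frac{9}{4} - \left(-10056 + 19546\right) = - \frac{9}{4} - 9490 = - \frac{37969}{4}$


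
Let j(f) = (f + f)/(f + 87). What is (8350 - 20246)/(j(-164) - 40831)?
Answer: 915992/3143659 ≈ 0.29138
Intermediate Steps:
j(f) = 2*f/(87 + f) (j(f) = (2*f)/(87 + f) = 2*f/(87 + f))
(8350 - 20246)/(j(-164) - 40831) = (8350 - 20246)/(2*(-164)/(87 - 164) - 40831) = -11896/(2*(-164)/(-77) - 40831) = -11896/(2*(-164)*(-1/77) - 40831) = -11896/(328/77 - 40831) = -11896/(-3143659/77) = -11896*(-77/3143659) = 915992/3143659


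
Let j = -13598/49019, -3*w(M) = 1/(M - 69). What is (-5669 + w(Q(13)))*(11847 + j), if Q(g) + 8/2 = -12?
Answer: -167895477937006/2499969 ≈ -6.7159e+7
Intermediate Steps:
Q(g) = -16 (Q(g) = -4 - 12 = -16)
w(M) = -1/(3*(-69 + M)) (w(M) = -1/(3*(M - 69)) = -1/(3*(-69 + M)))
j = -13598/49019 (j = -13598*1/49019 = -13598/49019 ≈ -0.27740)
(-5669 + w(Q(13)))*(11847 + j) = (-5669 - 1/(-207 + 3*(-16)))*(11847 - 13598/49019) = (-5669 - 1/(-207 - 48))*(580714495/49019) = (-5669 - 1/(-255))*(580714495/49019) = (-5669 - 1*(-1/255))*(580714495/49019) = (-5669 + 1/255)*(580714495/49019) = -1445594/255*580714495/49019 = -167895477937006/2499969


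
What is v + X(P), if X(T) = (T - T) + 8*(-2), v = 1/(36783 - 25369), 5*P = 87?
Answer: -182623/11414 ≈ -16.000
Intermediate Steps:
P = 87/5 (P = (⅕)*87 = 87/5 ≈ 17.400)
v = 1/11414 ≈ 8.7612e-5
X(T) = -16 (X(T) = 0 - 16 = -16)
v + X(P) = 1/11414 - 16 = -182623/11414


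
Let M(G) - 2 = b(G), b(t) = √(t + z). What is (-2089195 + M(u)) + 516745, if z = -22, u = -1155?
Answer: -1572448 + I*√1177 ≈ -1.5724e+6 + 34.307*I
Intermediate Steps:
b(t) = √(-22 + t) (b(t) = √(t - 22) = √(-22 + t))
M(G) = 2 + √(-22 + G)
(-2089195 + M(u)) + 516745 = (-2089195 + (2 + √(-22 - 1155))) + 516745 = (-2089195 + (2 + √(-1177))) + 516745 = (-2089195 + (2 + I*√1177)) + 516745 = (-2089193 + I*√1177) + 516745 = -1572448 + I*√1177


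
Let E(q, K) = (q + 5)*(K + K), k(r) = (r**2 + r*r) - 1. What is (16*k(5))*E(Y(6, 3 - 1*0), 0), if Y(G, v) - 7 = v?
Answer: 0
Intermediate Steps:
Y(G, v) = 7 + v
k(r) = -1 + 2*r**2 (k(r) = (r**2 + r**2) - 1 = 2*r**2 - 1 = -1 + 2*r**2)
E(q, K) = 2*K*(5 + q) (E(q, K) = (5 + q)*(2*K) = 2*K*(5 + q))
(16*k(5))*E(Y(6, 3 - 1*0), 0) = (16*(-1 + 2*5**2))*(2*0*(5 + (7 + (3 - 1*0)))) = (16*(-1 + 2*25))*(2*0*(5 + (7 + (3 + 0)))) = (16*(-1 + 50))*(2*0*(5 + (7 + 3))) = (16*49)*(2*0*(5 + 10)) = 784*(2*0*15) = 784*0 = 0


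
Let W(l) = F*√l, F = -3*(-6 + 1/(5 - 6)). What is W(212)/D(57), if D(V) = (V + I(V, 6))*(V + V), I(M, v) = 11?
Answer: 7*√53/1292 ≈ 0.039443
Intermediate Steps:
F = 21 (F = -3*(-6 + 1/(-1)) = -3*(-6 - 1) = -3*(-7) = 21)
W(l) = 21*√l
D(V) = 2*V*(11 + V) (D(V) = (V + 11)*(V + V) = (11 + V)*(2*V) = 2*V*(11 + V))
W(212)/D(57) = (21*√212)/((2*57*(11 + 57))) = (21*(2*√53))/((2*57*68)) = (42*√53)/7752 = (42*√53)*(1/7752) = 7*√53/1292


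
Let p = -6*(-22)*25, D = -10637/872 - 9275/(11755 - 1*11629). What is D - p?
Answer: -26571833/7848 ≈ -3385.8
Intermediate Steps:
D = -673433/7848 (D = -10637*1/872 - 9275/(11755 - 11629) = -10637/872 - 9275/126 = -10637/872 - 9275*1/126 = -10637/872 - 1325/18 = -673433/7848 ≈ -85.809)
p = 3300 (p = 132*25 = 3300)
D - p = -673433/7848 - 1*3300 = -673433/7848 - 3300 = -26571833/7848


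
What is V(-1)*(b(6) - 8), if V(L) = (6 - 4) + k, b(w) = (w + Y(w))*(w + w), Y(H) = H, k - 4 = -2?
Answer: 544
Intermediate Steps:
k = 2 (k = 4 - 2 = 2)
b(w) = 4*w² (b(w) = (w + w)*(w + w) = (2*w)*(2*w) = 4*w²)
V(L) = 4 (V(L) = (6 - 4) + 2 = 2 + 2 = 4)
V(-1)*(b(6) - 8) = 4*(4*6² - 8) = 4*(4*36 - 8) = 4*(144 - 8) = 4*136 = 544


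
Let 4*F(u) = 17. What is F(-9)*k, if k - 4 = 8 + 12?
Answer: 102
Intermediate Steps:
F(u) = 17/4 (F(u) = (1/4)*17 = 17/4)
k = 24 (k = 4 + (8 + 12) = 4 + 20 = 24)
F(-9)*k = (17/4)*24 = 102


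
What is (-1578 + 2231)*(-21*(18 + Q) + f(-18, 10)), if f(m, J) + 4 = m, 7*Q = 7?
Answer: -274913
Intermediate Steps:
Q = 1 (Q = (⅐)*7 = 1)
f(m, J) = -4 + m
(-1578 + 2231)*(-21*(18 + Q) + f(-18, 10)) = (-1578 + 2231)*(-21*(18 + 1) + (-4 - 18)) = 653*(-21*19 - 22) = 653*(-399 - 22) = 653*(-421) = -274913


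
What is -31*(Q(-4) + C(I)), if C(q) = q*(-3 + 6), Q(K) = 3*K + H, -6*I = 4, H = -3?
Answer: 527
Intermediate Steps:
I = -2/3 (I = -1/6*4 = -2/3 ≈ -0.66667)
Q(K) = -3 + 3*K (Q(K) = 3*K - 3 = -3 + 3*K)
C(q) = 3*q (C(q) = q*3 = 3*q)
-31*(Q(-4) + C(I)) = -31*((-3 + 3*(-4)) + 3*(-2/3)) = -31*((-3 - 12) - 2) = -31*(-15 - 2) = -31*(-17) = 527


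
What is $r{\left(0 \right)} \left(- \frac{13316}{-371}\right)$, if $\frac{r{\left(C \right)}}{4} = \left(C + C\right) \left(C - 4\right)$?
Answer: $0$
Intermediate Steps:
$r{\left(C \right)} = 8 C \left(-4 + C\right)$ ($r{\left(C \right)} = 4 \left(C + C\right) \left(C - 4\right) = 4 \cdot 2 C \left(-4 + C\right) = 8 C \left(-4 + C\right)$)
$r{\left(0 \right)} \left(- \frac{13316}{-371}\right) = 8 \cdot 0 \left(-4 + 0\right) \left(- \frac{13316}{-371}\right) = 8 \cdot 0 \left(-4\right) \left(\left(-13316\right) \left(- \frac{1}{371}\right)\right) = 0 \cdot \frac{13316}{371} = 0$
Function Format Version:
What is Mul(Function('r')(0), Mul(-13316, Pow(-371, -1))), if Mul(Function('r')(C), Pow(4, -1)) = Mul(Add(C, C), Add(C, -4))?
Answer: 0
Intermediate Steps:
Function('r')(C) = Mul(8, C, Add(-4, C)) (Function('r')(C) = Mul(4, Mul(Add(C, C), Add(C, -4))) = Mul(4, Mul(Mul(2, C), Add(-4, C))) = Mul(4, Mul(2, C, Add(-4, C))) = Mul(8, C, Add(-4, C)))
Mul(Function('r')(0), Mul(-13316, Pow(-371, -1))) = Mul(Mul(8, 0, Add(-4, 0)), Mul(-13316, Pow(-371, -1))) = Mul(Mul(8, 0, -4), Mul(-13316, Rational(-1, 371))) = Mul(0, Rational(13316, 371)) = 0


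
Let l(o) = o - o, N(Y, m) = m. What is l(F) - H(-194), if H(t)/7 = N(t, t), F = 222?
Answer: 1358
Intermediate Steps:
H(t) = 7*t
l(o) = 0
l(F) - H(-194) = 0 - 7*(-194) = 0 - 1*(-1358) = 0 + 1358 = 1358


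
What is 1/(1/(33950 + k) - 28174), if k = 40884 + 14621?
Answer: -89455/2520305169 ≈ -3.5494e-5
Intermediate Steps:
k = 55505
1/(1/(33950 + k) - 28174) = 1/(1/(33950 + 55505) - 28174) = 1/(1/89455 - 28174) = 1/(-2520305169/89455) = -89455/2520305169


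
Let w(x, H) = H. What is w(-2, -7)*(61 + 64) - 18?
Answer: -893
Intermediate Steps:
w(-2, -7)*(61 + 64) - 18 = -7*(61 + 64) - 18 = -7*125 - 18 = -875 - 18 = -893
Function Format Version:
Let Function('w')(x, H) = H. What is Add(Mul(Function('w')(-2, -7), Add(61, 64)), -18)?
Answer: -893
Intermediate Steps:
Add(Mul(Function('w')(-2, -7), Add(61, 64)), -18) = Add(Mul(-7, Add(61, 64)), -18) = Add(Mul(-7, 125), -18) = Add(-875, -18) = -893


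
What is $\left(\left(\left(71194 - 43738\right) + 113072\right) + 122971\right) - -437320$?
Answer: $700819$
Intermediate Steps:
$\left(\left(\left(71194 - 43738\right) + 113072\right) + 122971\right) - -437320 = \left(\left(27456 + 113072\right) + 122971\right) + 437320 = \left(140528 + 122971\right) + 437320 = 263499 + 437320 = 700819$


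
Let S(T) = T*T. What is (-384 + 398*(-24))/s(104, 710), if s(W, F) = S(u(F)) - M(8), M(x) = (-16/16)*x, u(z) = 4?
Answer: -414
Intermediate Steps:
S(T) = T²
M(x) = -x (M(x) = (-16*1/16)*x = -x)
s(W, F) = 24 (s(W, F) = 4² - (-1)*8 = 16 - 1*(-8) = 16 + 8 = 24)
(-384 + 398*(-24))/s(104, 710) = (-384 + 398*(-24))/24 = (-384 - 9552)*(1/24) = -9936*1/24 = -414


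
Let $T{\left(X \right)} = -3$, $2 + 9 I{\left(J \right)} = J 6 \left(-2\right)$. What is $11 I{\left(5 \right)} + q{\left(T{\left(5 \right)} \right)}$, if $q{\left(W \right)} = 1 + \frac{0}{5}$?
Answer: $- \frac{673}{9} \approx -74.778$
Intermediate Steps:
$I{\left(J \right)} = - \frac{2}{9} - \frac{4 J}{3}$ ($I{\left(J \right)} = - \frac{2}{9} + \frac{J 6 \left(-2\right)}{9} = - \frac{2}{9} + \frac{6 J \left(-2\right)}{9} = - \frac{2}{9} + \frac{\left(-12\right) J}{9} = - \frac{2}{9} - \frac{4 J}{3}$)
$q{\left(W \right)} = 1$ ($q{\left(W \right)} = 1 + 0 \cdot \frac{1}{5} = 1 + 0 = 1$)
$11 I{\left(5 \right)} + q{\left(T{\left(5 \right)} \right)} = 11 \left(- \frac{2}{9} - \frac{20}{3}\right) + 1 = 11 \left(- \frac{62}{9}\right) + 1 = - \frac{682}{9} + 1 = - \frac{673}{9}$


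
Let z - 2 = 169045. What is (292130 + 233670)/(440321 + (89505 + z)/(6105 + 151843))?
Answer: 593207560/496771999 ≈ 1.1941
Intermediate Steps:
z = 169047 (z = 2 + 169045 = 169047)
(292130 + 233670)/(440321 + (89505 + z)/(6105 + 151843)) = (292130 + 233670)/(440321 + (89505 + 169047)/(6105 + 151843)) = 525800/(440321 + 258552/157948) = 525800/(440321 + 258552*(1/157948)) = 525800/(440321 + 9234/5641) = 525800/(2483859995/5641) = 525800*(5641/2483859995) = 593207560/496771999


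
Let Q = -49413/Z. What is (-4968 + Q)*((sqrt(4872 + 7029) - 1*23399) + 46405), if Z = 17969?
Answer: -293554604490/2567 - 12759915*sqrt(11901)/2567 ≈ -1.1490e+8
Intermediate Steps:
Q = -7059/2567 (Q = -49413/17969 = -49413*1/17969 = -7059/2567 ≈ -2.7499)
(-4968 + Q)*((sqrt(4872 + 7029) - 1*23399) + 46405) = (-4968 - 7059/2567)*((sqrt(4872 + 7029) - 1*23399) + 46405) = -12759915*((sqrt(11901) - 23399) + 46405)/2567 = -12759915*((-23399 + sqrt(11901)) + 46405)/2567 = -12759915*(23006 + sqrt(11901))/2567 = -293554604490/2567 - 12759915*sqrt(11901)/2567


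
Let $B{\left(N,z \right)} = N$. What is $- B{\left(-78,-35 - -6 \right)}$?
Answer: $78$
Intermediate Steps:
$- B{\left(-78,-35 - -6 \right)} = \left(-1\right) \left(-78\right) = 78$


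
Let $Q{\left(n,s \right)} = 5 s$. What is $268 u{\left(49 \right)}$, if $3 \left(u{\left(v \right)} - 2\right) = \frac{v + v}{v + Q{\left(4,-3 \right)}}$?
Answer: $\frac{40468}{51} \approx 793.49$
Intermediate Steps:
$u{\left(v \right)} = 2 + \frac{2 v}{3 \left(-15 + v\right)}$ ($u{\left(v \right)} = 2 + \frac{\left(v + v\right) \frac{1}{v + 5 \left(-3\right)}}{3} = 2 + \frac{2 v \frac{1}{v - 15}}{3} = 2 + \frac{2 v \frac{1}{-15 + v}}{3} = 2 + \frac{2 v}{3 \left(-15 + v\right)}$)
$268 u{\left(49 \right)} = 268 \frac{2 \left(-45 + 4 \cdot 49\right)}{3 \left(-15 + 49\right)} = 268 \frac{2 \left(-45 + 196\right)}{3 \cdot 34} = 268 \cdot \frac{2}{3} \cdot \frac{1}{34} \cdot 151 = 268 \cdot \frac{151}{51} = \frac{40468}{51}$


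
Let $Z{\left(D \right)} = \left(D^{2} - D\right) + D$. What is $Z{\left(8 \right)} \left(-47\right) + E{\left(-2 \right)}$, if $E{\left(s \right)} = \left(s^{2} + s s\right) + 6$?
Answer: $-2994$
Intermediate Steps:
$E{\left(s \right)} = 6 + 2 s^{2}$ ($E{\left(s \right)} = \left(s^{2} + s^{2}\right) + 6 = 2 s^{2} + 6 = 6 + 2 s^{2}$)
$Z{\left(D \right)} = D^{2}$
$Z{\left(8 \right)} \left(-47\right) + E{\left(-2 \right)} = 8^{2} \left(-47\right) + \left(6 + 2 \left(-2\right)^{2}\right) = 64 \left(-47\right) + \left(6 + 2 \cdot 4\right) = -3008 + \left(6 + 8\right) = -3008 + 14 = -2994$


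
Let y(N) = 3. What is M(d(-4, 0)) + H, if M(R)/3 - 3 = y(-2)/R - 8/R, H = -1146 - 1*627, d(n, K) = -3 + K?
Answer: -1759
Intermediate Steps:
H = -1773 (H = -1146 - 627 = -1773)
M(R) = 9 - 15/R (M(R) = 9 + 3*(3/R - 8/R) = 9 + 3*(-5/R) = 9 - 15/R)
M(d(-4, 0)) + H = (9 - 15/(-3 + 0)) - 1773 = (9 - 15/(-3)) - 1773 = (9 - 15*(-⅓)) - 1773 = (9 + 5) - 1773 = 14 - 1773 = -1759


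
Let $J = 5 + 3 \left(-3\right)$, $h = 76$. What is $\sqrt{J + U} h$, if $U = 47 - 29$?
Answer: $76 \sqrt{14} \approx 284.37$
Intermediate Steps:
$U = 18$
$J = -4$ ($J = 5 - 9 = -4$)
$\sqrt{J + U} h = \sqrt{-4 + 18} \cdot 76 = \sqrt{14} \cdot 76 = 76 \sqrt{14}$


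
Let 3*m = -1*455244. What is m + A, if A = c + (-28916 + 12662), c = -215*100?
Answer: -189502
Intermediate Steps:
c = -21500
m = -151748 (m = (-1*455244)/3 = (1/3)*(-455244) = -151748)
A = -37754 (A = -21500 + (-28916 + 12662) = -21500 - 16254 = -37754)
m + A = -151748 - 37754 = -189502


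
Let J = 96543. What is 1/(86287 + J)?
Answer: 1/182830 ≈ 5.4696e-6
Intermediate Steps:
1/(86287 + J) = 1/(86287 + 96543) = 1/182830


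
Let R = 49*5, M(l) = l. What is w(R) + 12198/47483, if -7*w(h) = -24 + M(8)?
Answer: 845114/332381 ≈ 2.5426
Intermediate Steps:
R = 245
w(h) = 16/7 (w(h) = -(-24 + 8)/7 = -⅐*(-16) = 16/7)
w(R) + 12198/47483 = 16/7 + 12198/47483 = 845114/332381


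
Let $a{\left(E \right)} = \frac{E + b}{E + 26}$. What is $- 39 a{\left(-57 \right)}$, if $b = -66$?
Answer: $- \frac{4797}{31} \approx -154.74$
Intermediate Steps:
$a{\left(E \right)} = \frac{-66 + E}{26 + E}$ ($a{\left(E \right)} = \frac{E - 66}{E + 26} = \frac{-66 + E}{26 + E}$)
$- 39 a{\left(-57 \right)} = - 39 \frac{-66 - 57}{26 - 57} = - 39 \frac{1}{-31} \left(-123\right) = - 39 \left(\left(- \frac{1}{31}\right) \left(-123\right)\right) = \left(-39\right) \frac{123}{31} = - \frac{4797}{31}$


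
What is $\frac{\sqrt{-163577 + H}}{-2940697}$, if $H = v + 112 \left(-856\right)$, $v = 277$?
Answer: $- \frac{2 i \sqrt{64793}}{2940697} \approx - 0.00017312 i$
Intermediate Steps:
$H = -95595$ ($H = 277 + 112 \left(-856\right) = 277 - 95872 = -95595$)
$\frac{\sqrt{-163577 + H}}{-2940697} = \frac{\sqrt{-163577 - 95595}}{-2940697} = \sqrt{-259172} \left(- \frac{1}{2940697}\right) = 2 i \sqrt{64793} \left(- \frac{1}{2940697}\right) = - \frac{2 i \sqrt{64793}}{2940697}$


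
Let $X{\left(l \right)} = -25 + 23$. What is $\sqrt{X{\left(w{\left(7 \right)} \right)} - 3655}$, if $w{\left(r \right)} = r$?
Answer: $i \sqrt{3657} \approx 60.473 i$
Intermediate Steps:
$X{\left(l \right)} = -2$
$\sqrt{X{\left(w{\left(7 \right)} \right)} - 3655} = \sqrt{-2 - 3655} = \sqrt{-3657} = i \sqrt{3657}$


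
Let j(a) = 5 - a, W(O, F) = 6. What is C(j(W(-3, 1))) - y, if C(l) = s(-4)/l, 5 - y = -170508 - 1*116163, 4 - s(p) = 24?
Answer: -286656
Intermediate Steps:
s(p) = -20 (s(p) = 4 - 1*24 = 4 - 24 = -20)
y = 286676 (y = 5 - (-170508 - 1*116163) = 5 - (-170508 - 116163) = 5 - 1*(-286671) = 5 + 286671 = 286676)
C(l) = -20/l
C(j(W(-3, 1))) - y = -20/(5 - 1*6) - 1*286676 = -20/(5 - 6) - 286676 = -20/(-1) - 286676 = -20*(-1) - 286676 = 20 - 286676 = -286656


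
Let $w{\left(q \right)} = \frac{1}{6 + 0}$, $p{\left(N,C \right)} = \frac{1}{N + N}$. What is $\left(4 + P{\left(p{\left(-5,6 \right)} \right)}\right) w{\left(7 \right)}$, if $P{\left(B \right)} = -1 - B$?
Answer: $\frac{31}{60} \approx 0.51667$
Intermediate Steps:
$p{\left(N,C \right)} = \frac{1}{2 N}$
$w{\left(q \right)} = \frac{1}{6}$
$\left(4 + P{\left(p{\left(-5,6 \right)} \right)}\right) w{\left(7 \right)} = \left(4 - \left(1 + \frac{1}{2 \left(-5\right)}\right)\right) \frac{1}{6} = \left(4 - \left(1 + \frac{1}{2} \left(- \frac{1}{5}\right)\right)\right) \frac{1}{6} = \left(4 - \frac{9}{10}\right) \frac{1}{6} = \frac{31}{10} \cdot \frac{1}{6} = \frac{31}{60}$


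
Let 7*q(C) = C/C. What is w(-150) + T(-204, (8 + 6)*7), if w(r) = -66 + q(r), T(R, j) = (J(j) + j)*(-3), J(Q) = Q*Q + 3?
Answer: -204266/7 ≈ -29181.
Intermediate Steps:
J(Q) = 3 + Q² (J(Q) = Q² + 3 = 3 + Q²)
T(R, j) = -9 - 3*j - 3*j² (T(R, j) = ((3 + j²) + j)*(-3) = (3 + j + j²)*(-3) = -9 - 3*j - 3*j²)
q(C) = ⅐ (q(C) = (C/C)/7 = (⅐)*1 = ⅐)
w(r) = -461/7 (w(r) = -66 + ⅐ = -461/7)
w(-150) + T(-204, (8 + 6)*7) = -461/7 + (-9 - 3*(8 + 6)*7 - 3*49*(8 + 6)²) = -461/7 + (-9 - 42*7 - 3*(14*7)²) = -461/7 + (-9 - 3*98 - 3*98²) = -461/7 + (-9 - 294 - 3*9604) = -461/7 + (-9 - 294 - 28812) = -461/7 - 29115 = -204266/7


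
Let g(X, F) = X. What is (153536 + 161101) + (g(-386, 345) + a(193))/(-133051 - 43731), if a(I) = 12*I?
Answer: 27811078102/88391 ≈ 3.1464e+5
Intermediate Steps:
(153536 + 161101) + (g(-386, 345) + a(193))/(-133051 - 43731) = (153536 + 161101) + (-386 + 12*193)/(-133051 - 43731) = 314637 + (-386 + 2316)/(-176782) = 314637 + 1930*(-1/176782) = 314637 - 965/88391 = 27811078102/88391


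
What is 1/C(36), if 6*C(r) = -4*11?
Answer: -3/22 ≈ -0.13636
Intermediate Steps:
C(r) = -22/3 (C(r) = (-4*11)/6 = (⅙)*(-44) = -22/3)
1/C(36) = 1/(-22/3) = -3/22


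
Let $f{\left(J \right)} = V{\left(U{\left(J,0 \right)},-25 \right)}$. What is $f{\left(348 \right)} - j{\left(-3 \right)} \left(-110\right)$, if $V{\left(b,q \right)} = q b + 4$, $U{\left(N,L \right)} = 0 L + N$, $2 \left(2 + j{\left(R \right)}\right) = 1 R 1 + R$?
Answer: $-9246$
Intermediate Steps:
$j{\left(R \right)} = -2 + R$ ($j{\left(R \right)} = -2 + \frac{1 R 1 + R}{2} = -2 + \frac{1 R + R}{2} = -2 + \frac{R + R}{2} = -2 + \frac{2 R}{2} = -2 + R$)
$U{\left(N,L \right)} = N$ ($U{\left(N,L \right)} = 0 + N = N$)
$V{\left(b,q \right)} = 4 + b q$ ($V{\left(b,q \right)} = b q + 4 = 4 + b q$)
$f{\left(J \right)} = 4 - 25 J$ ($f{\left(J \right)} = 4 + J \left(-25\right) = 4 - 25 J$)
$f{\left(348 \right)} - j{\left(-3 \right)} \left(-110\right) = \left(4 - 8700\right) - \left(-2 - 3\right) \left(-110\right) = \left(4 - 8700\right) - \left(-5\right) \left(-110\right) = -8696 - 550 = -9246$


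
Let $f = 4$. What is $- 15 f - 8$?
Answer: $-68$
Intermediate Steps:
$- 15 f - 8 = \left(-15\right) 4 - 8 = -60 - 8 = -68$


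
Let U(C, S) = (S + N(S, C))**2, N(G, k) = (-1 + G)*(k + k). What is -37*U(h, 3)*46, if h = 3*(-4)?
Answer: -3446550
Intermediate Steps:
N(G, k) = 2*k*(-1 + G) (N(G, k) = (-1 + G)*(2*k) = 2*k*(-1 + G))
h = -12
U(C, S) = (S + 2*C*(-1 + S))**2
-37*U(h, 3)*46 = -37*(3 + 2*(-12)*(-1 + 3))**2*46 = -37*(3 + 2*(-12)*2)**2*46 = -37*(3 - 48)**2*46 = -37*(-45)**2*46 = -37*2025*46 = -74925*46 = -3446550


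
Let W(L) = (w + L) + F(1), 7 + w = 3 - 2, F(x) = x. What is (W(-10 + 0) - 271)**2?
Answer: 81796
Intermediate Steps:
w = -6 (w = -7 + (3 - 2) = -7 + 1 = -6)
W(L) = -5 + L (W(L) = (-6 + L) + 1 = -5 + L)
(W(-10 + 0) - 271)**2 = ((-5 + (-10 + 0)) - 271)**2 = ((-5 - 10) - 271)**2 = (-15 - 271)**2 = (-286)**2 = 81796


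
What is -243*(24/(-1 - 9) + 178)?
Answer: -213354/5 ≈ -42671.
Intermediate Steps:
-243*(24/(-1 - 9) + 178) = -243*(24/(-10) + 178) = -243*(-⅒*24 + 178) = -243*(-12/5 + 178) = -243*878/5 = -213354/5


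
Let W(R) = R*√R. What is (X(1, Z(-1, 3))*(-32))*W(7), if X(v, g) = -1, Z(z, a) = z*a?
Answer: 224*√7 ≈ 592.65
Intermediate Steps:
Z(z, a) = a*z
W(R) = R^(3/2)
(X(1, Z(-1, 3))*(-32))*W(7) = (-1*(-32))*7^(3/2) = 32*(7*√7) = 224*√7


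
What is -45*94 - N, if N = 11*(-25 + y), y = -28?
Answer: -3647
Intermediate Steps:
N = -583 (N = 11*(-25 - 28) = 11*(-53) = -583)
-45*94 - N = -45*94 - 1*(-583) = -4230 + 583 = -3647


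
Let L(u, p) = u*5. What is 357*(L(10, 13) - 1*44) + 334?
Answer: 2476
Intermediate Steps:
L(u, p) = 5*u
357*(L(10, 13) - 1*44) + 334 = 357*(5*10 - 1*44) + 334 = 357*(50 - 44) + 334 = 357*6 + 334 = 2142 + 334 = 2476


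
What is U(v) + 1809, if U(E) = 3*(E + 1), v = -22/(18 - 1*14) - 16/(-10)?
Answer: 18003/10 ≈ 1800.3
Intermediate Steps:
v = -39/10 (v = -22/(18 - 14) - 16*(-1/10) = -22/4 + 8/5 = -22*1/4 + 8/5 = -11/2 + 8/5 = -39/10 ≈ -3.9000)
U(E) = 3 + 3*E (U(E) = 3*(1 + E) = 3 + 3*E)
U(v) + 1809 = (3 + 3*(-39/10)) + 1809 = (3 - 117/10) + 1809 = -87/10 + 1809 = 18003/10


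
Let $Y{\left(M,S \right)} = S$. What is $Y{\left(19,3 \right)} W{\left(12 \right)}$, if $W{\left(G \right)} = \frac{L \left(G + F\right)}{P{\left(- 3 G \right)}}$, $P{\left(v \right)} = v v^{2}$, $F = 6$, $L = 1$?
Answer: $- \frac{1}{864} \approx -0.0011574$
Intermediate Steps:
$P{\left(v \right)} = v^{3}$
$W{\left(G \right)} = - \frac{6 + G}{27 G^{3}}$ ($W{\left(G \right)} = \frac{1 \left(G + 6\right)}{\left(- 3 G\right)^{3}} = \frac{1 \left(6 + G\right)}{\left(-27\right) G^{3}} = \left(6 + G\right) \left(- \frac{1}{27 G^{3}}\right) = - \frac{6 + G}{27 G^{3}}$)
$Y{\left(19,3 \right)} W{\left(12 \right)} = 3 \frac{-6 - 12}{27 \cdot 1728} = 3 \cdot \frac{1}{27} \cdot \frac{1}{1728} \left(-6 - 12\right) = 3 \cdot \frac{1}{27} \cdot \frac{1}{1728} \left(-18\right) = 3 \left(- \frac{1}{2592}\right) = - \frac{1}{864}$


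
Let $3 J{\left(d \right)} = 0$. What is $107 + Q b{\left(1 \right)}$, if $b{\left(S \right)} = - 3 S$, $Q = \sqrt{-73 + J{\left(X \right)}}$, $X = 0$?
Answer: $107 - 3 i \sqrt{73} \approx 107.0 - 25.632 i$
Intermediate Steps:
$J{\left(d \right)} = 0$ ($J{\left(d \right)} = \frac{1}{3} \cdot 0 = 0$)
$Q = i \sqrt{73}$ ($Q = \sqrt{-73 + 0} = \sqrt{-73} = i \sqrt{73} \approx 8.544 i$)
$107 + Q b{\left(1 \right)} = 107 + i \sqrt{73} \left(\left(-3\right) 1\right) = 107 + i \sqrt{73} \left(-3\right) = 107 - 3 i \sqrt{73}$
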